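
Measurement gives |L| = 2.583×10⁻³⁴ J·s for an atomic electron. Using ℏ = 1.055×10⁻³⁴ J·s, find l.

l = 2

|L|/ℏ = (2.583×10⁻³⁴)/(1.055×10⁻³⁴) ≈ 2.448.
l(l+1) ≈ 2.448² ≈ 5.99, so l = 2.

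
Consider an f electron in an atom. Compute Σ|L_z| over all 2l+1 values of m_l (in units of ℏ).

For an f orbital, l = 3.
The allowed m_l values are -3, -2, -1, 0, 1, 2, 3.
Σ|m_l| = l(l+1) = 12.

Σ|L_z| = 12 ℏ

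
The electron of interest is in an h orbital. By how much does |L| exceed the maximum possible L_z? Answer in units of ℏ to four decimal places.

For an h orbital, l = 5.
|L| = √30 ℏ ≈ 5.4772ℏ, while L_z,max = lℏ = 5ℏ.
The difference is (√30 − 5)ℏ ≈ 0.4772ℏ.

|L| − L_z,max ≈ 0.4772ℏ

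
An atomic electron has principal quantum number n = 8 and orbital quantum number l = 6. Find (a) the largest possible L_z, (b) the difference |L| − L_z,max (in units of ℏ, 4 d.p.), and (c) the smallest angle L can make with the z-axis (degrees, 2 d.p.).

L_z,max = lℏ = 6ℏ.
|L| − L_z,max = (√42 − 6)ℏ ≈ 0.4807ℏ.
cos θ_min = 6/√42, so θ_min ≈ 22.21°.

L_z,max = 6ℏ; |L|−L_z,max ≈ 0.4807ℏ; θ_min ≈ 22.21°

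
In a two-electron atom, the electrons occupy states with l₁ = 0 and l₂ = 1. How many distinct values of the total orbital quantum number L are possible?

1

L runs from |0 − 1| = 1 to 0 + 1 = 1.
Allowed values: L = 1.
That is 1 value.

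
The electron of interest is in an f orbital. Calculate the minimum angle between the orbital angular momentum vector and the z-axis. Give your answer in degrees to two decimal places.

θ_min ≈ 30.00°

For an f orbital, l = 3.
|L|² = l(l+1)ℏ² = 12ℏ², so |L| = 2√3 ℏ.
The smallest angle corresponds to the largest L_z, i.e. m_l = l = 3, giving L_z = 3ℏ.
cos θ_min = 3/√12, so θ_min ≈ 30.00°.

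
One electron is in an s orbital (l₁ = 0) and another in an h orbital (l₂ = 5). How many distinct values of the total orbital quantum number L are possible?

Angular momentum addition gives L = |l₁ − l₂|, …, l₁ + l₂.
Allowed values: L = 5.
That is 1 value.

1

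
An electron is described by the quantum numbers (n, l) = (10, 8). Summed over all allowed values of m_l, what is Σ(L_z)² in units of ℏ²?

Σ(L_z)² = 408 ℏ²

The allowed m_l values are -8, -7, -6, -5, -4, -3, -2, -1, 0, 1, 2, 3, 4, 5, 6, 7, 8.
Σ m_l² = l(l+1)(2l+1)/3 = 8·9·17/3 = 408.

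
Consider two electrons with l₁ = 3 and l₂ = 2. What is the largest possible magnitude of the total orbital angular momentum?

L runs from |3 − 2| = 1 to 3 + 2 = 5.
So L can be 1, 2, 3, 4, 5.
The largest magnitude corresponds to L = 5: |L_tot| = ℏ√(5·6) = √30 ℏ.

|L_tot|_max = √30 ℏ ≈ 5.477ℏ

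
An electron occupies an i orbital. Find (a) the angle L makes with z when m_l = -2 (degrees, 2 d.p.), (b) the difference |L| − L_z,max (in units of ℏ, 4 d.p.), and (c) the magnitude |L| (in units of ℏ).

The letter i corresponds to l = 6.
For m_l = -2: cos θ = -2/√42, θ ≈ 107.98°.
|L| − L_z,max = (√42 − 6)ℏ ≈ 0.4807ℏ.
|L| = ℏ√(6·7) = √42 ℏ ≈ 6.481ℏ.

θ(m_l=-2) ≈ 107.98°; |L|−L_z,max ≈ 0.4807ℏ; |L| = √42 ℏ ≈ 6.481ℏ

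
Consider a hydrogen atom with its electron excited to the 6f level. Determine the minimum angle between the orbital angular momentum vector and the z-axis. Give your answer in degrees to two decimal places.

θ_min ≈ 30.00°

The 6f level has l = 3.
|L| = √(l(l+1)) ℏ = 2√3 ℏ.
The smallest angle corresponds to the largest L_z, i.e. m_l = l = 3, giving L_z = 3ℏ.
cos θ_min = 3/√12, so θ_min ≈ 30.00°.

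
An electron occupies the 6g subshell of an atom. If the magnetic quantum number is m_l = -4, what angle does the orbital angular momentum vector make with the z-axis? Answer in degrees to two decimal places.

6g means n = 6, l = 4.
|L|² = l(l+1)ℏ² = 20ℏ², so |L| = 2√5 ℏ.
L_z = m_l ℏ = −4ℏ.
cos θ = L_z/|L| = -4/√20, so θ ≈ 153.43°.

θ ≈ 153.43°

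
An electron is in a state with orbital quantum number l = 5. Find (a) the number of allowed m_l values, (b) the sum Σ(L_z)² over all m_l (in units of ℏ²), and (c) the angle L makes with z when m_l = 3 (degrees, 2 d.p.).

11 values; Σ(L_z)² = 110 ℏ²; θ(m_l=3) ≈ 56.79°

There are 2l+1 = 11 values of m_l.
Σ m_l² = 110, so Σ(L_z)² = 110 ℏ².
For m_l = 3: cos θ = 3/√30, θ ≈ 56.79°.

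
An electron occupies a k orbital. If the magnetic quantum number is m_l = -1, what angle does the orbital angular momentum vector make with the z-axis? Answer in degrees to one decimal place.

A k state has l = 7.
|L| = ℏ√(l(l+1)) = 2√14 ℏ.
L_z = m_l ℏ = −1ℏ.
cos θ = L_z/|L| = -1/√56, so θ ≈ 97.7°.

θ ≈ 97.7°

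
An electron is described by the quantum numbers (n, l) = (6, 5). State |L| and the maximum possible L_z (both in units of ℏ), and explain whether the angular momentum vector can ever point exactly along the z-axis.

No: L_z,max = 5ℏ < |L| = √30 ℏ ≈ 5.477ℏ

|L| = √30 ℏ ≈ 5.4772ℏ, while L_z,max = lℏ = 5ℏ.
Since |L| > L_z,max, the vector can never point exactly along z; the closest it comes is θ_min = arccos(5/√30) ≈ 24.1°.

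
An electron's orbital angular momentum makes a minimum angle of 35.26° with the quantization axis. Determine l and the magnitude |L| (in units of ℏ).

l = 2, |L| = √6 ℏ ≈ 2.449ℏ

At minimum angle, m_l = l, so cos θ = l/√(l(l+1)); cos²θ = l/(l+1) = 0.6667.
l = cos²θ/sin²θ ≈ 2.
Then |L| = ℏ√(2·3) = √6 ℏ.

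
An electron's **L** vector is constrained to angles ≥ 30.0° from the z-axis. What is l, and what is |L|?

cos²θ_min = l/(l+1) = 0.7500.
Solving: l = 3.
Then |L| = ℏ√(3·4) = 2√3 ℏ.

l = 3, |L| = 2√3 ℏ ≈ 3.464ℏ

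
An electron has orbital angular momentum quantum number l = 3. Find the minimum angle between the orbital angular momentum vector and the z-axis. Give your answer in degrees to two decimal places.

θ_min ≈ 30.00°

|L| = √(l(l+1)) ℏ = 2√3 ℏ.
The smallest angle corresponds to the largest L_z, i.e. m_l = l = 3, giving L_z = 3ℏ.
cos θ_min = 3/√12, so θ_min ≈ 30.00°.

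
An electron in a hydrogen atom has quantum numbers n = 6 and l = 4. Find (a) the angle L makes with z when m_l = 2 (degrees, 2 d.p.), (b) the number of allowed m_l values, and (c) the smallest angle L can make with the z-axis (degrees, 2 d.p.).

For m_l = 2: cos θ = 2/√20, θ ≈ 63.43°.
There are 2l+1 = 9 values of m_l.
cos θ_min = 4/√20, so θ_min ≈ 26.57°.

θ(m_l=2) ≈ 63.43°; 9 values; θ_min ≈ 26.57°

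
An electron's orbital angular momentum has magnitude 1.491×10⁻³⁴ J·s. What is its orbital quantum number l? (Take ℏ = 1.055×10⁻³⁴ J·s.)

l = 1

Dividing by ℏ: |L|/ℏ ≈ 1.413.
Set l(l+1) = 2.00; the integer solution is l = 1.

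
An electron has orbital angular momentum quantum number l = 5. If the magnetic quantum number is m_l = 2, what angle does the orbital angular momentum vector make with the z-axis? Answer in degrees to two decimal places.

θ ≈ 68.58°

|L| = ℏ√(l(l+1)) = √30 ℏ.
L_z = m_l ℏ = 2ℏ.
cos θ = L_z/|L| = 2/√30, so θ ≈ 68.58°.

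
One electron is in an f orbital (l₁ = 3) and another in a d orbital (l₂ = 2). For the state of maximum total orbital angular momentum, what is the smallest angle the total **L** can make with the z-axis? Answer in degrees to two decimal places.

The total orbital quantum number L ranges from |l₁ − l₂| to l₁ + l₂ in integer steps.
L ∈ {1, 2, 3, 4, 5}.
The maximum is L = 5, with |L_tot| = ℏ√(5·6) = √30 ℏ.
The minimum angle with z is arccos(5/√30) ≈ 24.09°.

θ_min ≈ 24.09°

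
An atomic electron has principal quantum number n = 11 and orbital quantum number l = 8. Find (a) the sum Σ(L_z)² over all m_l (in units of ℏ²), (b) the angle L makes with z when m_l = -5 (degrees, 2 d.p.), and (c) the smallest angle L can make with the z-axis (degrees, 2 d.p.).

Σ m_l² = 408, so Σ(L_z)² = 408 ℏ².
For m_l = -5: cos θ = -5/√72, θ ≈ 126.10°.
cos θ_min = 8/√72, so θ_min ≈ 19.47°.

Σ(L_z)² = 408 ℏ²; θ(m_l=-5) ≈ 126.10°; θ_min ≈ 19.47°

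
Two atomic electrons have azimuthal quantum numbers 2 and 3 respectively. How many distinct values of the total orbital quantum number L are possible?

The total orbital quantum number L ranges from |l₁ − l₂| to l₁ + l₂ in integer steps.
So L can be 1, 2, 3, 4, 5.
That is 5 values.

5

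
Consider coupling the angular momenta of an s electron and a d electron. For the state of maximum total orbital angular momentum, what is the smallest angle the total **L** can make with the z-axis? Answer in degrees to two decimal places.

By the triangle rule, |l₁ − l₂| ≤ L ≤ l₁ + l₂.
L ∈ {2}.
The maximum is L = 2, with |L_tot| = ℏ√(2·3) = √6 ℏ.
The minimum angle with z is arccos(2/√6) ≈ 35.26°.

θ_min ≈ 35.26°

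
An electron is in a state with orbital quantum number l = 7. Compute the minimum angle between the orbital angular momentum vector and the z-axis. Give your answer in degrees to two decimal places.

θ_min ≈ 20.70°

|L| = √(l(l+1)) ℏ = 2√14 ℏ.
The smallest angle corresponds to the largest L_z, i.e. m_l = l = 7, giving L_z = 7ℏ.
cos θ_min = 7/√56, so θ_min ≈ 20.70°.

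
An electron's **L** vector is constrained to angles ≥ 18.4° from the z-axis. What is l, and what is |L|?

l = 9, |L| = 3√10 ℏ ≈ 9.487ℏ

At minimum angle, m_l = l, so cos θ = l/√(l(l+1)); cos²θ = l/(l+1) = 0.9004.
Solving: l = 9.
Then |L| = ℏ√(9·10) = 3√10 ℏ.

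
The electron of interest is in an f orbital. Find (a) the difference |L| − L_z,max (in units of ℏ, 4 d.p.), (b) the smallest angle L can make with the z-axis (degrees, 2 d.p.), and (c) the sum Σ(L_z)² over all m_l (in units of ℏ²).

For an f orbital, l = 3.
|L| − L_z,max = (2√3 − 3)ℏ ≈ 0.4641ℏ.
cos θ_min = 3/√12, so θ_min ≈ 30.00°.
Σ m_l² = 28, so Σ(L_z)² = 28 ℏ².

|L|−L_z,max ≈ 0.4641ℏ; θ_min ≈ 30.00°; Σ(L_z)² = 28 ℏ²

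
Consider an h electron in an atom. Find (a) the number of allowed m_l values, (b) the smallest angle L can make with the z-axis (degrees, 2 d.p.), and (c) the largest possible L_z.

The letter h corresponds to l = 5.
There are 2l+1 = 11 values of m_l.
cos θ_min = 5/√30, so θ_min ≈ 24.09°.
L_z,max = lℏ = 5ℏ.

11 values; θ_min ≈ 24.09°; L_z,max = 5ℏ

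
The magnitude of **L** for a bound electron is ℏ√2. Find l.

(|L|/ℏ)² = l(l+1) = 2.
l² + l − 2 = 0 ⇒ l = 1.

l = 1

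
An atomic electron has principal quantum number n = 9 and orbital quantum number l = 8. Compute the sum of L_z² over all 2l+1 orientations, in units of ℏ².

m_l ∈ {-8, -7, -6, -5, -4, -3, -2, -1, 0, 1, 2, 3, 4, 5, 6, 7, 8}.
Summing m² from −8 to 8: Σ m_l² = 408.

Σ(L_z)² = 408 ℏ²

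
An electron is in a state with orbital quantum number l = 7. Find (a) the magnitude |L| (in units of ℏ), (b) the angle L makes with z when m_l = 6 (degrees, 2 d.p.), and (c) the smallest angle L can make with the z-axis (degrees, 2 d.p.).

|L| = 2√14 ℏ ≈ 7.483ℏ; θ(m_l=6) ≈ 36.70°; θ_min ≈ 20.70°

|L| = ℏ√(7·8) = 2√14 ℏ ≈ 7.483ℏ.
For m_l = 6: cos θ = 6/√56, θ ≈ 36.70°.
cos θ_min = 7/√56, so θ_min ≈ 20.70°.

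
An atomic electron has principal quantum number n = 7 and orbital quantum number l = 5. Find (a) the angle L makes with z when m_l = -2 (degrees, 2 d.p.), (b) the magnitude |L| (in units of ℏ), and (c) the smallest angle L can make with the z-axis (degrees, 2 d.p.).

For m_l = -2: cos θ = -2/√30, θ ≈ 111.42°.
|L| = ℏ√(5·6) = √30 ℏ ≈ 5.477ℏ.
cos θ_min = 5/√30, so θ_min ≈ 24.09°.

θ(m_l=-2) ≈ 111.42°; |L| = √30 ℏ ≈ 5.477ℏ; θ_min ≈ 24.09°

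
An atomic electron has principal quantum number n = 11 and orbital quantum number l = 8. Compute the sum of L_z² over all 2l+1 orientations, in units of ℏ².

Σ(L_z)² = 408 ℏ²

m_l ∈ {-8, -7, -6, -5, -4, -3, -2, -1, 0, 1, 2, 3, 4, 5, 6, 7, 8}.
Σ m_l² = 2·(1 + 4 + 9 + 16 + 25 + 36 + 49 + 64) = 408.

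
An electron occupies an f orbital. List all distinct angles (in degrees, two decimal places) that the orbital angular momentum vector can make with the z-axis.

For an f orbital, l = 3.
|L|² = l(l+1)ℏ² = 12ℏ², so |L| = 2√3 ℏ.
cos θ = m_l/√12 for each m_l ∈ {-3, -2, -1, 0, 1, 2, 3}.

θ ∈ {30.00°, 54.74°, 73.22°, 90.00°, 106.78°, 125.26°, 150.00°}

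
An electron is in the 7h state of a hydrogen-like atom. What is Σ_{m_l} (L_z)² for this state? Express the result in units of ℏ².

7h means n = 7, l = 5.
The allowed m_l values are -5, -4, -3, -2, -1, 0, 1, 2, 3, 4, 5.
Σ m_l² = l(l+1)(2l+1)/3 = 5·6·11/3 = 110.

Σ(L_z)² = 110 ℏ²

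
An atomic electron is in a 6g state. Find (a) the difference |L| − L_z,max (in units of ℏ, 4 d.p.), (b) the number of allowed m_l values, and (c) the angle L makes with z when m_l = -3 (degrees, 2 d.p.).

6g means n = 6, l = 4.
|L| − L_z,max = (2√5 − 4)ℏ ≈ 0.4721ℏ.
There are 2l+1 = 9 values of m_l.
For m_l = -3: cos θ = -3/√20, θ ≈ 132.13°.

|L|−L_z,max ≈ 0.4721ℏ; 9 values; θ(m_l=-3) ≈ 132.13°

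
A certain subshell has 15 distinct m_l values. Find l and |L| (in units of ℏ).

2l + 1 = 15 ⇒ l = 7.
|L| = ℏ√(l(l+1)) = ℏ√(7·8) = 2√14 ℏ.

l = 7, |L| = 2√14 ℏ ≈ 7.483ℏ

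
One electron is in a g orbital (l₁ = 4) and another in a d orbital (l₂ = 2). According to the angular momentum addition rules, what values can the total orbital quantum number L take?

L = 2, 3, 4, 5, 6

By the triangle rule, |l₁ − l₂| ≤ L ≤ l₁ + l₂.
L ∈ {2, 3, 4, 5, 6}.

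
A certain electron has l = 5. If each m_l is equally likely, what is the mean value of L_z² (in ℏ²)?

⟨L_z²⟩ = 10 ℏ²

m_l ∈ {-5, -4, -3, -2, -1, 0, 1, 2, 3, 4, 5}.
⟨L_z²⟩ = ℏ²·(Σ m_l²)/(2l+1) = ℏ²·110/11 = 10ℏ².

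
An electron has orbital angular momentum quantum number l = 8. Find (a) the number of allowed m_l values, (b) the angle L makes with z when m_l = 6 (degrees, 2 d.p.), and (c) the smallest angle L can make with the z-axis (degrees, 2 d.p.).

There are 2l+1 = 17 values of m_l.
For m_l = 6: cos θ = 6/√72, θ ≈ 45.00°.
cos θ_min = 8/√72, so θ_min ≈ 19.47°.

17 values; θ(m_l=6) ≈ 45.00°; θ_min ≈ 19.47°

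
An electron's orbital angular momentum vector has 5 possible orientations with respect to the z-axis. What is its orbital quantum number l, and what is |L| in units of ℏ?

5 = 2l + 1, so l = (5−1)/2 = 2.
|L| = ℏ√(l(l+1)) = ℏ√(2·3) = √6 ℏ.

l = 2, |L| = √6 ℏ ≈ 2.449ℏ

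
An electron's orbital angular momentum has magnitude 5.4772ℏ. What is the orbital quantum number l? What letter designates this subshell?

l = 5 (h orbital)

Since |L|² = l(l+1)ℏ², l(l+1) = 30.
l² + l − 30 = 0 ⇒ l = 5.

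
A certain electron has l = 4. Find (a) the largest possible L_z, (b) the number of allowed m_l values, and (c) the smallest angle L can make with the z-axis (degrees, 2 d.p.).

L_z,max = lℏ = 4ℏ.
There are 2l+1 = 9 values of m_l.
cos θ_min = 4/√20, so θ_min ≈ 26.57°.

L_z,max = 4ℏ; 9 values; θ_min ≈ 26.57°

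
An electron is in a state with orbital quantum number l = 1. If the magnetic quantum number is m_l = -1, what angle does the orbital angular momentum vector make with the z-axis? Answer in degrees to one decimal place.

θ ≈ 135.0°

|L|² = l(l+1)ℏ² = 2ℏ², so |L| = √2 ℏ.
L_z = m_l ℏ = −1ℏ.
cos θ = L_z/|L| = -1/√2, so θ ≈ 135.0°.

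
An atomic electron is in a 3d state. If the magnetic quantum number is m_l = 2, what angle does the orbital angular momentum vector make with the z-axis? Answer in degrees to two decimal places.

3d means n = 3, l = 2.
|L| = √(l(l+1)) ℏ = √6 ℏ.
L_z = m_l ℏ = 2ℏ.
cos θ = L_z/|L| = 2/√6, so θ ≈ 35.26°.

θ ≈ 35.26°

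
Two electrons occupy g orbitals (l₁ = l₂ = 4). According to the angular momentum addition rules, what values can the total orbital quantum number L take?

L runs from |4 − 4| = 0 to 4 + 4 = 8.
Allowed values: L = 0, 1, 2, 3, 4, 5, 6, 7, 8.

L = 0, 1, 2, 3, 4, 5, 6, 7, 8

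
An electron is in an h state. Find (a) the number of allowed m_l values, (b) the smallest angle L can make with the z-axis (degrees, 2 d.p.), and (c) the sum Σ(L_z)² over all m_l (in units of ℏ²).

The letter h corresponds to l = 5.
There are 2l+1 = 11 values of m_l.
cos θ_min = 5/√30, so θ_min ≈ 24.09°.
Σ m_l² = 110, so Σ(L_z)² = 110 ℏ².

11 values; θ_min ≈ 24.09°; Σ(L_z)² = 110 ℏ²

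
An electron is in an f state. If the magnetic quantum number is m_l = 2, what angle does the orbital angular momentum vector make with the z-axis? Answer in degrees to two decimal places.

θ ≈ 54.74°

An f state has l = 3.
|L|² = l(l+1)ℏ² = 12ℏ², so |L| = 2√3 ℏ.
L_z = m_l ℏ = 2ℏ.
cos θ = L_z/|L| = 2/√12, so θ ≈ 54.74°.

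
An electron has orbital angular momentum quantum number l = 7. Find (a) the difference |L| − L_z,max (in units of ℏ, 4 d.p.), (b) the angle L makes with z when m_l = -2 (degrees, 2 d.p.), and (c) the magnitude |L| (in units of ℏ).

|L| − L_z,max = (2√14 − 7)ℏ ≈ 0.4833ℏ.
For m_l = -2: cos θ = -2/√56, θ ≈ 105.50°.
|L| = ℏ√(7·8) = 2√14 ℏ ≈ 7.483ℏ.

|L|−L_z,max ≈ 0.4833ℏ; θ(m_l=-2) ≈ 105.50°; |L| = 2√14 ℏ ≈ 7.483ℏ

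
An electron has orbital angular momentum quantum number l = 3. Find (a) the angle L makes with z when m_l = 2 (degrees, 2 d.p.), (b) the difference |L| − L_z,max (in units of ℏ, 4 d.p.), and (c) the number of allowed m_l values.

θ(m_l=2) ≈ 54.74°; |L|−L_z,max ≈ 0.4641ℏ; 7 values

For m_l = 2: cos θ = 2/√12, θ ≈ 54.74°.
|L| − L_z,max = (2√3 − 3)ℏ ≈ 0.4641ℏ.
There are 2l+1 = 7 values of m_l.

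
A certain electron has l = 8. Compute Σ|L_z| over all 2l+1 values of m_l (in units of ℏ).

m_l ∈ {-8, -7, -6, -5, -4, -3, -2, -1, 0, 1, 2, 3, 4, 5, 6, 7, 8}.
Σ|m_l| = l(l+1) = 72.

Σ|L_z| = 72 ℏ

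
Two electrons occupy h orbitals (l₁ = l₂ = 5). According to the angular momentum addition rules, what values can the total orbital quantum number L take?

L = 0, 1, 2, 3, 4, 5, 6, 7, 8, 9, 10

By the triangle rule, |l₁ − l₂| ≤ L ≤ l₁ + l₂.
So L can be 0, 1, 2, 3, 4, 5, 6, 7, 8, 9, 10.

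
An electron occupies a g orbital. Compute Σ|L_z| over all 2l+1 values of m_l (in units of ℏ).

A g state has l = 4.
m_l runs from −4 to 4, i.e. {-4, -3, -2, -1, 0, 1, 2, 3, 4}.
Σ|m_l| = 2(1+2+…+4) = 20.

Σ|L_z| = 20 ℏ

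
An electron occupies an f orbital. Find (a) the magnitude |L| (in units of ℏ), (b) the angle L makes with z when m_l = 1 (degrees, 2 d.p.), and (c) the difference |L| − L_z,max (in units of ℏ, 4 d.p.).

|L| = 2√3 ℏ ≈ 3.464ℏ; θ(m_l=1) ≈ 73.22°; |L|−L_z,max ≈ 0.4641ℏ

F corresponds to l = 3.
|L| = ℏ√(3·4) = 2√3 ℏ ≈ 3.464ℏ.
For m_l = 1: cos θ = 1/√12, θ ≈ 73.22°.
|L| − L_z,max = (2√3 − 3)ℏ ≈ 0.4641ℏ.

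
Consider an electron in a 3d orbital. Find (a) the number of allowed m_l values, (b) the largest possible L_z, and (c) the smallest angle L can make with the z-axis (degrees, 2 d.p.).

The 3d subshell has l = 2.
There are 2l+1 = 5 values of m_l.
L_z,max = lℏ = 2ℏ.
cos θ_min = 2/√6, so θ_min ≈ 35.26°.

5 values; L_z,max = 2ℏ; θ_min ≈ 35.26°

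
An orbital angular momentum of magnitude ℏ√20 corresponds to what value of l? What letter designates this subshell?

(|L|/ℏ)² = l(l+1) = 20.
The positive root is l = 4.

l = 4 (g orbital)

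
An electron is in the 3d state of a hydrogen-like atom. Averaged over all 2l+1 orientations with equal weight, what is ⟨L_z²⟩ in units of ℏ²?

For 3d, l = 2.
m_l runs from −2 to 2, i.e. {-2, -1, 0, 1, 2}.
⟨L_z²⟩ = ℏ²·l(l+1)/3 = 2ℏ².

⟨L_z²⟩ = 2 ℏ²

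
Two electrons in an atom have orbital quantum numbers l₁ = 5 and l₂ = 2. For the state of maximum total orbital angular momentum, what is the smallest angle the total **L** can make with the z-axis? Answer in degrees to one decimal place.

θ_min ≈ 20.7°

L runs from |5 − 2| = 3 to 5 + 2 = 7.
So L can be 3, 4, 5, 6, 7.
The maximum is L = 7, with |L_tot| = ℏ√(7·8) = 2√14 ℏ.
The minimum angle with z is arccos(7/√56) ≈ 20.7°.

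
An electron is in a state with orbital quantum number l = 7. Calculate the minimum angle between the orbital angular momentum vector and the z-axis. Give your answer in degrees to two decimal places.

θ_min ≈ 20.70°

|L| = ℏ√(l(l+1)) = 2√14 ℏ.
The smallest angle corresponds to the largest L_z, i.e. m_l = l = 7, giving L_z = 7ℏ.
cos θ_min = 7/√56, so θ_min ≈ 20.70°.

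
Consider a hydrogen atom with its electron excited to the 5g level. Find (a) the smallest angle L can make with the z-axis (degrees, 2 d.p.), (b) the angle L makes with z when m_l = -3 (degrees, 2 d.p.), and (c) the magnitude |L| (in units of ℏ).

θ_min ≈ 26.57°; θ(m_l=-3) ≈ 132.13°; |L| = 2√5 ℏ ≈ 4.472ℏ

The 5g level has l = 4.
cos θ_min = 4/√20, so θ_min ≈ 26.57°.
For m_l = -3: cos θ = -3/√20, θ ≈ 132.13°.
|L| = ℏ√(4·5) = 2√5 ℏ ≈ 4.472ℏ.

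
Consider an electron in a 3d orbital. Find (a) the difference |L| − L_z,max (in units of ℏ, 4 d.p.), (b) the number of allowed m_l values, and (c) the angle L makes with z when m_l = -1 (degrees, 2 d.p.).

|L|−L_z,max ≈ 0.4495ℏ; 5 values; θ(m_l=-1) ≈ 114.09°

For 3d, l = 2.
|L| − L_z,max = (√6 − 2)ℏ ≈ 0.4495ℏ.
There are 2l+1 = 5 values of m_l.
For m_l = -1: cos θ = -1/√6, θ ≈ 114.09°.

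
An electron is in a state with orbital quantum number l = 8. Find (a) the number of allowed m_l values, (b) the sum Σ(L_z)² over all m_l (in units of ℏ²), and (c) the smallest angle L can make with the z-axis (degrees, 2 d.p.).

17 values; Σ(L_z)² = 408 ℏ²; θ_min ≈ 19.47°

There are 2l+1 = 17 values of m_l.
Σ m_l² = 408, so Σ(L_z)² = 408 ℏ².
cos θ_min = 8/√72, so θ_min ≈ 19.47°.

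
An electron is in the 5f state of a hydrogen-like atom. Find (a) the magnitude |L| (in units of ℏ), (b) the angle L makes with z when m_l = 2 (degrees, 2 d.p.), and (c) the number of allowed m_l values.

The 5f subshell has l = 3.
|L| = ℏ√(3·4) = 2√3 ℏ ≈ 3.464ℏ.
For m_l = 2: cos θ = 2/√12, θ ≈ 54.74°.
There are 2l+1 = 7 values of m_l.

|L| = 2√3 ℏ ≈ 3.464ℏ; θ(m_l=2) ≈ 54.74°; 7 values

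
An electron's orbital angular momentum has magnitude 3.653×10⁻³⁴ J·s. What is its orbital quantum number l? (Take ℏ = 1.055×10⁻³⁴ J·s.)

In units of ℏ, |L| ≈ 3.463.
l(l+1) ≈ 3.463² ≈ 11.99, so l = 3.

l = 3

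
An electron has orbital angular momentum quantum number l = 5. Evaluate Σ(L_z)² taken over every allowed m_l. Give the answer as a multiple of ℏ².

Σ(L_z)² = 110 ℏ²

The allowed m_l values are -5, -4, -3, -2, -1, 0, 1, 2, 3, 4, 5.
Σ m_l² = 2·(1 + 4 + 9 + 16 + 25) = 110.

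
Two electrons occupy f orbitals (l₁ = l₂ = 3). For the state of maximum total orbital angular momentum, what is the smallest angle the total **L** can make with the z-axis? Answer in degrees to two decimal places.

Angular momentum addition gives L = |l₁ − l₂|, …, l₁ + l₂.
Allowed values: L = 0, 1, 2, 3, 4, 5, 6.
The maximum is L = 6, with |L_tot| = ℏ√(6·7) = √42 ℏ.
The minimum angle with z is arccos(6/√42) ≈ 22.21°.

θ_min ≈ 22.21°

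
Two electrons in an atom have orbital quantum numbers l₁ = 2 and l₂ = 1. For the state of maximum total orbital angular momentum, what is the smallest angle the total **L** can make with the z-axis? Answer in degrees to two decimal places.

Angular momentum addition gives L = |l₁ − l₂|, …, l₁ + l₂.
So L can be 1, 2, 3.
The maximum is L = 3, with |L_tot| = ℏ√(3·4) = 2√3 ℏ.
The minimum angle with z is arccos(3/√12) ≈ 30.00°.

θ_min ≈ 30.00°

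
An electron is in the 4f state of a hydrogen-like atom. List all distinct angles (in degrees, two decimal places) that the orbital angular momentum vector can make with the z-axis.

θ ∈ {30.00°, 54.74°, 73.22°, 90.00°, 106.78°, 125.26°, 150.00°}

The 4f subshell has l = 3.
|L| = ℏ√(l(l+1)) = 2√3 ℏ.
cos θ = m_l/√12 for each m_l ∈ {-3, -2, -1, 0, 1, 2, 3}.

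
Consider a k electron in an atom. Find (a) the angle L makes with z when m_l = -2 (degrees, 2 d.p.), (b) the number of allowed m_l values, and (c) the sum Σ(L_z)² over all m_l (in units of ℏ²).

The letter k corresponds to l = 7.
For m_l = -2: cos θ = -2/√56, θ ≈ 105.50°.
There are 2l+1 = 15 values of m_l.
Σ m_l² = 280, so Σ(L_z)² = 280 ℏ².

θ(m_l=-2) ≈ 105.50°; 15 values; Σ(L_z)² = 280 ℏ²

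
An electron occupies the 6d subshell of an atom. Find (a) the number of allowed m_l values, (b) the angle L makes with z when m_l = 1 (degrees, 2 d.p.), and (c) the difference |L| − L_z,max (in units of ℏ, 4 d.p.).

The 6d subshell has l = 2.
There are 2l+1 = 5 values of m_l.
For m_l = 1: cos θ = 1/√6, θ ≈ 65.91°.
|L| − L_z,max = (√6 − 2)ℏ ≈ 0.4495ℏ.

5 values; θ(m_l=1) ≈ 65.91°; |L|−L_z,max ≈ 0.4495ℏ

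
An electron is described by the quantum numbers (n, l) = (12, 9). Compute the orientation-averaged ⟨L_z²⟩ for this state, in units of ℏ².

m_l runs from −9 to 9, i.e. {-9, -8, -7, -6, -5, -4, -3, -2, -1, 0, 1, 2, 3, 4, 5, 6, 7, 8, 9}.
⟨L_z²⟩ = ℏ²·l(l+1)/3 = 30ℏ².

⟨L_z²⟩ = 30 ℏ²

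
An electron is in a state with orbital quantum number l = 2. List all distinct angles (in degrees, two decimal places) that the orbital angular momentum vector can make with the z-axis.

|L| = ℏ√(l(l+1)) = √6 ℏ.
cos θ = m_l/√6 for each m_l ∈ {-2, -1, 0, 1, 2}.

θ ∈ {35.26°, 65.91°, 90.00°, 114.09°, 144.74°}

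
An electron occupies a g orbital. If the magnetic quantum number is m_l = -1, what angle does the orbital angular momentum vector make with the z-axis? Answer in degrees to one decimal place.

A g state has l = 4.
|L| = ℏ√(l(l+1)) = 2√5 ℏ.
L_z = m_l ℏ = −1ℏ.
cos θ = L_z/|L| = -1/√20, so θ ≈ 102.9°.

θ ≈ 102.9°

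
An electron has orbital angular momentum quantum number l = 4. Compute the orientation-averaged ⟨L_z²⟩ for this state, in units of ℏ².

⟨L_z²⟩ = 6.667 ℏ²

m_l runs from −4 to 4, i.e. {-4, -3, -2, -1, 0, 1, 2, 3, 4}.
⟨L_z²⟩ = ℏ²·(Σ m_l²)/(2l+1) = ℏ²·60/9 = 6.667ℏ².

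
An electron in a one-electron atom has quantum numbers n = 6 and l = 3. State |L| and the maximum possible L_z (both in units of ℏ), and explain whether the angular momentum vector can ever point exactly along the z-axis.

No: L_z,max = 3ℏ < |L| = 2√3 ℏ ≈ 3.464ℏ

|L| = 2√3 ℏ ≈ 3.4641ℏ, while L_z,max = lℏ = 3ℏ.
Since |L| > L_z,max, the vector can never point exactly along z; the closest it comes is θ_min = arccos(3/√12) ≈ 30.0°.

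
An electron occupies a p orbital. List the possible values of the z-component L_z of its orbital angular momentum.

L_z ∈ {−ℏ, 0, ℏ}

For a p orbital, l = 1.
L_z = m_l ℏ with m_l ranging from −l to +l in integer steps.
For l = 1: m_l ∈ {-1, 0, 1}.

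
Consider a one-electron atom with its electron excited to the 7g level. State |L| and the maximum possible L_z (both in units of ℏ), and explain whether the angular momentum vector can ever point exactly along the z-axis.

The 7g level has l = 4.
|L| = 2√5 ℏ ≈ 4.4721ℏ, while L_z,max = lℏ = 4ℏ.
Since |L| > L_z,max, the vector can never point exactly along z; the closest it comes is θ_min = arccos(4/√20) ≈ 26.6°.

No: L_z,max = 4ℏ < |L| = 2√5 ℏ ≈ 4.472ℏ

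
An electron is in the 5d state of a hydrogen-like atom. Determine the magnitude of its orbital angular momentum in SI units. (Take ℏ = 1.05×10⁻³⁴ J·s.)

|L| = 2.57×10⁻³⁴ J·s

5d means n = 5, l = 2.
|L| = ℏ√(l(l+1)) = ℏ√(2·3) = √6 ℏ
Numerically, |L| = 2.449 × (1.05×10⁻³⁴ J·s) = 2.57×10⁻³⁴ J·s.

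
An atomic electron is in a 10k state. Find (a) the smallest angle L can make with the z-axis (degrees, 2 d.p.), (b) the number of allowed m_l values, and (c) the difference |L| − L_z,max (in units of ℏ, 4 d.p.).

10k means n = 10, l = 7.
cos θ_min = 7/√56, so θ_min ≈ 20.70°.
There are 2l+1 = 15 values of m_l.
|L| − L_z,max = (2√14 − 7)ℏ ≈ 0.4833ℏ.

θ_min ≈ 20.70°; 15 values; |L|−L_z,max ≈ 0.4833ℏ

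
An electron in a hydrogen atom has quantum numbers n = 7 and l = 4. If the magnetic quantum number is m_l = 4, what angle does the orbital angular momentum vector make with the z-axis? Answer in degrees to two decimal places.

θ ≈ 26.57°

|L| = ℏ√(l(l+1)) = 2√5 ℏ.
L_z = m_l ℏ = 4ℏ.
cos θ = L_z/|L| = 4/√20, so θ ≈ 26.57°.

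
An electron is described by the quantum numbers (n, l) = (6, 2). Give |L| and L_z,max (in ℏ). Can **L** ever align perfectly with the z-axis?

|L| = √6 ℏ ≈ 2.4495ℏ, while L_z,max = lℏ = 2ℏ.
Since |L| > L_z,max, the vector can never point exactly along z; the closest it comes is θ_min = arccos(2/√6) ≈ 35.3°.

No: L_z,max = 2ℏ < |L| = √6 ℏ ≈ 2.449ℏ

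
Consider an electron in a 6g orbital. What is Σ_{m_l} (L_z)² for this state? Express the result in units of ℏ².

Σ(L_z)² = 60 ℏ²

6g means n = 6, l = 4.
m_l runs from −4 to 4, i.e. {-4, -3, -2, -1, 0, 1, 2, 3, 4}.
Σ m_l² = l(l+1)(2l+1)/3 = 4·5·9/3 = 60.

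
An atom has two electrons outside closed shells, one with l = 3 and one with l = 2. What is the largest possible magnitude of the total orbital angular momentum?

|L_tot|_max = √30 ℏ ≈ 5.477ℏ

By the triangle rule, |l₁ − l₂| ≤ L ≤ l₁ + l₂.
L ∈ {1, 2, 3, 4, 5}.
The largest magnitude corresponds to L = 5: |L_tot| = ℏ√(5·6) = √30 ℏ.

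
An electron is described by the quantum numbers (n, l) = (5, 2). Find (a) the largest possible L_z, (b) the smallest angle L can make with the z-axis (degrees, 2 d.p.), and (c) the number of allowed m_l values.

L_z,max = lℏ = 2ℏ.
cos θ_min = 2/√6, so θ_min ≈ 35.26°.
There are 2l+1 = 5 values of m_l.

L_z,max = 2ℏ; θ_min ≈ 35.26°; 5 values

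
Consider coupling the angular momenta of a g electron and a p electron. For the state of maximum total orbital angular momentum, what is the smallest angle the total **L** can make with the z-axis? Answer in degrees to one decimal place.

By the triangle rule, |l₁ − l₂| ≤ L ≤ l₁ + l₂.
So L can be 3, 4, 5.
The maximum is L = 5, with |L_tot| = ℏ√(5·6) = √30 ℏ.
The minimum angle with z is arccos(5/√30) ≈ 24.1°.

θ_min ≈ 24.1°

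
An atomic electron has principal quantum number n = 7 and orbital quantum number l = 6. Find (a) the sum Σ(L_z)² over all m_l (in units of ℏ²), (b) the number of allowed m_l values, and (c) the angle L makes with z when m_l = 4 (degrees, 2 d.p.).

Σ m_l² = 182, so Σ(L_z)² = 182 ℏ².
There are 2l+1 = 13 values of m_l.
For m_l = 4: cos θ = 4/√42, θ ≈ 51.89°.

Σ(L_z)² = 182 ℏ²; 13 values; θ(m_l=4) ≈ 51.89°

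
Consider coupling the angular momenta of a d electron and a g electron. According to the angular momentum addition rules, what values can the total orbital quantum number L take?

Angular momentum addition gives L = |l₁ − l₂|, …, l₁ + l₂.
L ∈ {2, 3, 4, 5, 6}.

L = 2, 3, 4, 5, 6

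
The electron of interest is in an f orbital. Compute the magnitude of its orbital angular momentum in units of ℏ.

|L| = 2√3 ℏ ≈ 3.464ℏ

The letter f corresponds to l = 3.
|L| = ℏ√(l(l+1)) = ℏ√(3·4) = 2√3 ℏ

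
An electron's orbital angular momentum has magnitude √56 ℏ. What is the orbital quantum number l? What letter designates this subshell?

|L| = ℏ√(l(l+1)), so l(l+1) = 56.
The positive root is l = 7.

l = 7 (k orbital)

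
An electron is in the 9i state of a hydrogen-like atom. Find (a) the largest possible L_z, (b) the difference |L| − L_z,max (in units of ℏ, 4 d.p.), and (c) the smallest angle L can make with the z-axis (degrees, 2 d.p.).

The 9i subshell has l = 6.
L_z,max = lℏ = 6ℏ.
|L| − L_z,max = (√42 − 6)ℏ ≈ 0.4807ℏ.
cos θ_min = 6/√42, so θ_min ≈ 22.21°.

L_z,max = 6ℏ; |L|−L_z,max ≈ 0.4807ℏ; θ_min ≈ 22.21°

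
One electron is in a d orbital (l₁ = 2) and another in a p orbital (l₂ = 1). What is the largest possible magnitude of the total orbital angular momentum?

By the triangle rule, |l₁ − l₂| ≤ L ≤ l₁ + l₂.
Allowed values: L = 1, 2, 3.
The largest magnitude corresponds to L = 3: |L_tot| = ℏ√(3·4) = 2√3 ℏ.

|L_tot|_max = 2√3 ℏ ≈ 3.464ℏ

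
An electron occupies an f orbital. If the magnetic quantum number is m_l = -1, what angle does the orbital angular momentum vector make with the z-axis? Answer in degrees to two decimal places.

θ ≈ 106.78°

For an f orbital, l = 3.
|L|² = l(l+1)ℏ² = 12ℏ², so |L| = 2√3 ℏ.
L_z = m_l ℏ = −1ℏ.
cos θ = L_z/|L| = -1/√12, so θ ≈ 106.78°.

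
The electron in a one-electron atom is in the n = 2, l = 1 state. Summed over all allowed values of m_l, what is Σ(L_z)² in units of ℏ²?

m_l runs from −1 to 1, i.e. {-1, 0, 1}.
Summing m² from −1 to 1: Σ m_l² = 2.

Σ(L_z)² = 2 ℏ²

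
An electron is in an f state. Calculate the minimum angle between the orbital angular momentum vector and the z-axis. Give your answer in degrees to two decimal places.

θ_min ≈ 30.00°

The letter f corresponds to l = 3.
|L| = √(l(l+1)) ℏ = 2√3 ℏ.
The smallest angle corresponds to the largest L_z, i.e. m_l = l = 3, giving L_z = 3ℏ.
cos θ_min = 3/√12, so θ_min ≈ 30.00°.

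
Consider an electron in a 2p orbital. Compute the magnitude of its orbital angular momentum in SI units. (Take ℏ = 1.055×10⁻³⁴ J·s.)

|L| = 1.492×10⁻³⁴ J·s

For 2p, l = 1.
|L| = ℏ√(l(l+1)) = ℏ√(1·2) = √2 ℏ
Numerically, |L| = 1.414 × (1.055×10⁻³⁴ J·s) = 1.492×10⁻³⁴ J·s.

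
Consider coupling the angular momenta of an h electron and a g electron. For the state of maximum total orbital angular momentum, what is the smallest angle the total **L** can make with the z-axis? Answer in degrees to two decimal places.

The total orbital quantum number L ranges from |l₁ − l₂| to l₁ + l₂ in integer steps.
L ∈ {1, 2, 3, 4, 5, 6, 7, 8, 9}.
The maximum is L = 9, with |L_tot| = ℏ√(9·10) = 3√10 ℏ.
The minimum angle with z is arccos(9/√90) ≈ 18.43°.

θ_min ≈ 18.43°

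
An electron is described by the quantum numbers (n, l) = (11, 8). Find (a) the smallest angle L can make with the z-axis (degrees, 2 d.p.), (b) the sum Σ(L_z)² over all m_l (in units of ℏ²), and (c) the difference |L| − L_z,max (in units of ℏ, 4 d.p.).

θ_min ≈ 19.47°; Σ(L_z)² = 408 ℏ²; |L|−L_z,max ≈ 0.4853ℏ

cos θ_min = 8/√72, so θ_min ≈ 19.47°.
Σ m_l² = 408, so Σ(L_z)² = 408 ℏ².
|L| − L_z,max = (6√2 − 8)ℏ ≈ 0.4853ℏ.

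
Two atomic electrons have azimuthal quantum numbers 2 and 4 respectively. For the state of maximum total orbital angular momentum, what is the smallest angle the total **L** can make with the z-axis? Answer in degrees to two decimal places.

θ_min ≈ 22.21°

The total orbital quantum number L ranges from |l₁ − l₂| to l₁ + l₂ in integer steps.
So L can be 2, 3, 4, 5, 6.
The maximum is L = 6, with |L_tot| = ℏ√(6·7) = √42 ℏ.
The minimum angle with z is arccos(6/√42) ≈ 22.21°.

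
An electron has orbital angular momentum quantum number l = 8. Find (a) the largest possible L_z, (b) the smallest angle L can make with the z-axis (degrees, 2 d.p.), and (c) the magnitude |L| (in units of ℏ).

L_z,max = lℏ = 8ℏ.
cos θ_min = 8/√72, so θ_min ≈ 19.47°.
|L| = ℏ√(8·9) = 6√2 ℏ ≈ 8.485ℏ.

L_z,max = 8ℏ; θ_min ≈ 19.47°; |L| = 6√2 ℏ ≈ 8.485ℏ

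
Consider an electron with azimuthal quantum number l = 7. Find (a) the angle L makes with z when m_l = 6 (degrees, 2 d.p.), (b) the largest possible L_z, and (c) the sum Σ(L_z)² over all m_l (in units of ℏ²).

θ(m_l=6) ≈ 36.70°; L_z,max = 7ℏ; Σ(L_z)² = 280 ℏ²

For m_l = 6: cos θ = 6/√56, θ ≈ 36.70°.
L_z,max = lℏ = 7ℏ.
Σ m_l² = 280, so Σ(L_z)² = 280 ℏ².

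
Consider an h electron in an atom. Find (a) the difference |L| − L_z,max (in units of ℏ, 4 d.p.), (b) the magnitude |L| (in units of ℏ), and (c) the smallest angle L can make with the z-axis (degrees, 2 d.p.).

An h state has l = 5.
|L| − L_z,max = (√30 − 5)ℏ ≈ 0.4772ℏ.
|L| = ℏ√(5·6) = √30 ℏ ≈ 5.477ℏ.
cos θ_min = 5/√30, so θ_min ≈ 24.09°.

|L|−L_z,max ≈ 0.4772ℏ; |L| = √30 ℏ ≈ 5.477ℏ; θ_min ≈ 24.09°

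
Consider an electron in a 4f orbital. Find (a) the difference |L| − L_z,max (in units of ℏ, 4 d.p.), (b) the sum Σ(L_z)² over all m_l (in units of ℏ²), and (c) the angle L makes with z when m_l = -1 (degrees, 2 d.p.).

|L|−L_z,max ≈ 0.4641ℏ; Σ(L_z)² = 28 ℏ²; θ(m_l=-1) ≈ 106.78°

The 4f subshell has l = 3.
|L| − L_z,max = (2√3 − 3)ℏ ≈ 0.4641ℏ.
Σ m_l² = 28, so Σ(L_z)² = 28 ℏ².
For m_l = -1: cos θ = -1/√12, θ ≈ 106.78°.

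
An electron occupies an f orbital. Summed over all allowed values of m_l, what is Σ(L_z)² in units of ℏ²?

Σ(L_z)² = 28 ℏ²

For an f orbital, l = 3.
m_l runs from −3 to 3, i.e. {-3, -2, -1, 0, 1, 2, 3}.
Summing m² from −3 to 3: Σ m_l² = 28.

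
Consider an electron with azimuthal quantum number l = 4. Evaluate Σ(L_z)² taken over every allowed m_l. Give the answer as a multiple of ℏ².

Σ(L_z)² = 60 ℏ²

The allowed m_l values are -4, -3, -2, -1, 0, 1, 2, 3, 4.
Σ m_l² = l(l+1)(2l+1)/3 = 4·5·9/3 = 60.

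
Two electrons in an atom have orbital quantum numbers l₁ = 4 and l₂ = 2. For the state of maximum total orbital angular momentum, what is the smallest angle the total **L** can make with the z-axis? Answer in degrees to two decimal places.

L runs from |4 − 2| = 2 to 4 + 2 = 6.
So L can be 2, 3, 4, 5, 6.
The maximum is L = 6, with |L_tot| = ℏ√(6·7) = √42 ℏ.
The minimum angle with z is arccos(6/√42) ≈ 22.21°.

θ_min ≈ 22.21°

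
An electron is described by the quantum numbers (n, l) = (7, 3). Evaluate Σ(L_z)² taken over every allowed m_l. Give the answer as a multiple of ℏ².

The allowed m_l values are -3, -2, -1, 0, 1, 2, 3.
Σ m_l² = 2·(1 + 4 + 9) = 28.

Σ(L_z)² = 28 ℏ²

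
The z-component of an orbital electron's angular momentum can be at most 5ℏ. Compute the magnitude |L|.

L_z,max = lℏ, so l = 5.
|L| = √(l(l+1)) ℏ = √30 ℏ.

|L| = √30 ℏ ≈ 5.477ℏ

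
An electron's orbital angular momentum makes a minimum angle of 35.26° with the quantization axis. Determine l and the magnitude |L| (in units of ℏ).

cos²θ_min = l/(l+1) = 0.6667.
l = cos²θ/sin²θ ≈ 2.
Then |L| = ℏ√(2·3) = √6 ℏ.

l = 2, |L| = √6 ℏ ≈ 2.449ℏ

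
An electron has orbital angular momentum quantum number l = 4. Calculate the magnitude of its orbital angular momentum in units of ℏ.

|L| = ℏ√(l(l+1)) = ℏ√(4·5) = 2√5 ℏ

|L| = 2√5 ℏ ≈ 4.472ℏ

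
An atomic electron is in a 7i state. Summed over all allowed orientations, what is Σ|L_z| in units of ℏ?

Σ|L_z| = 42 ℏ

For 7i, l = 6.
m_l ∈ {-6, -5, -4, -3, -2, -1, 0, 1, 2, 3, 4, 5, 6}.
Σ|m_l| = 2·6(6+1)/2 = 42.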